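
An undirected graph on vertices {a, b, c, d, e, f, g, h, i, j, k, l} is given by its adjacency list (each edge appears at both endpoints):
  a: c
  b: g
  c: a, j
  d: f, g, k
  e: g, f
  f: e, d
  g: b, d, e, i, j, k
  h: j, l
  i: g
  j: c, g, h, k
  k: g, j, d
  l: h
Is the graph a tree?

|V| = 12, |E| = 14.
A tree on 12 vertices has exactly 11 edges; this graph has 14, so it contains a cycle and is not a tree.

No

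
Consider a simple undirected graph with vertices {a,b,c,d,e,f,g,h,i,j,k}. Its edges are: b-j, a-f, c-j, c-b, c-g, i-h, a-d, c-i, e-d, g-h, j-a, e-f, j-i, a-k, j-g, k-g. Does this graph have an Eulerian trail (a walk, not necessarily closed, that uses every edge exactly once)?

Yes

Degrees: a:4, b:2, c:4, d:2, e:2, f:2, g:4, h:2, i:3, j:5, k:2
Odd-degree vertices: i, j (2 total).
With 2 odd-degree vertices and all edges in one connected piece, an Eulerian trail exists (from i to j).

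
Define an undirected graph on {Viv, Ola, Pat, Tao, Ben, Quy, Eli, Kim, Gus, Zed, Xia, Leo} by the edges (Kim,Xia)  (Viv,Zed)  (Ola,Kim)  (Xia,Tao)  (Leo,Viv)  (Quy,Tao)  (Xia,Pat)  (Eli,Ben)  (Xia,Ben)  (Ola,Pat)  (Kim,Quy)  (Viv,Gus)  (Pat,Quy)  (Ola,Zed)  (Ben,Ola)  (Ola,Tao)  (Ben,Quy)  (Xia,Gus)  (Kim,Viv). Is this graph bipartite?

A valid 2-coloring puts {Pat, Tao, Ben, Kim, Gus, Zed, Leo} on one side and {Viv, Ola, Quy, Eli, Xia} on the other; every edge crosses between the two sides.

Yes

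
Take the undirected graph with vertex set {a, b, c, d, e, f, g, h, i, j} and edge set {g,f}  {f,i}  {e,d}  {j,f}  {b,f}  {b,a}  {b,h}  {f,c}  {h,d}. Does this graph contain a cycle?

|V| = 10, |E| = 9, number of components = 1.
A forest on 10 vertices with 1 component has exactly 9 edges, which matches — so no cycle.

No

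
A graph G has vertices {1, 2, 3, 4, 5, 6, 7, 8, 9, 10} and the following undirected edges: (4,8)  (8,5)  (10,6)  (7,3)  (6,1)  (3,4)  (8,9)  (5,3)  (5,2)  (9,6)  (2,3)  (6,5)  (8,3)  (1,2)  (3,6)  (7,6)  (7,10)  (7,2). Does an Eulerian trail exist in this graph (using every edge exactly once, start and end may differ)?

Degrees: 1:2, 2:4, 3:6, 4:2, 5:4, 6:6, 7:4, 8:4, 9:2, 10:2
Odd-degree vertices: none (0 total).
The non-isolated vertices are connected and exactly 0 have odd degree, so an Eulerian trail exists.

Yes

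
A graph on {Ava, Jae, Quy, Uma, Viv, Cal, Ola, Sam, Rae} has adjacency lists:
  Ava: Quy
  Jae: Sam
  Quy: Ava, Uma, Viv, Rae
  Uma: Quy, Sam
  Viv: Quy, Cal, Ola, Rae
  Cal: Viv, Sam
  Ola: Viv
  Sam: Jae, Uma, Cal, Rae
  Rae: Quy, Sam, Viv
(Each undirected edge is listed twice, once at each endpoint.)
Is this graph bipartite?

Viv-Quy-Rae-Viv is an odd cycle (length 3), and a bipartite graph can contain only even cycles.

No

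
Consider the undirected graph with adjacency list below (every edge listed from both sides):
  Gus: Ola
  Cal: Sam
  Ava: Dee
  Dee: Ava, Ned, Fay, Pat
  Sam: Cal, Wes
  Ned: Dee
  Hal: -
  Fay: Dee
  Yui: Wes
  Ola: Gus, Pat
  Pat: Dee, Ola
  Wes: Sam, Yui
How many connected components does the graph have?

3

Component: {Hal}
Component: {Cal, Sam, Yui, Wes}
Component: {Gus, Ava, Dee, Ned, Fay, Ola, Pat}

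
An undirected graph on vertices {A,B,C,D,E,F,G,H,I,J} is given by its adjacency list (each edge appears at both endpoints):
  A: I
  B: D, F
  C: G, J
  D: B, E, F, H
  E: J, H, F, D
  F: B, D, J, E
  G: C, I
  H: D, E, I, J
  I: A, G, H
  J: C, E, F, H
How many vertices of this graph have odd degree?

Degrees: A:1, B:2, C:2, D:4, E:4, F:4, G:2, H:4, I:3, J:4
Odd-degree vertices: A, I.

2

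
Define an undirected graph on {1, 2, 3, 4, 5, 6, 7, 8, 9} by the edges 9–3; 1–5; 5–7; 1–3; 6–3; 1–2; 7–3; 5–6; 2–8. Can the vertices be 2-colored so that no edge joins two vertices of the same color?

Yes

A valid 2-coloring puts {2, 3, 4, 5} on one side and {1, 6, 7, 8, 9} on the other; every edge crosses between the two sides.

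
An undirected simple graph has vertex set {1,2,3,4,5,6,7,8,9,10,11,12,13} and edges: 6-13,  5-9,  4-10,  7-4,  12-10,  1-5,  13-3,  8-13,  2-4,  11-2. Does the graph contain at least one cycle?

The graph has 13 vertices, 10 edges, and 3 connected components.
A forest on 13 vertices with 3 components has exactly 10 edges, which matches — so no cycle.

No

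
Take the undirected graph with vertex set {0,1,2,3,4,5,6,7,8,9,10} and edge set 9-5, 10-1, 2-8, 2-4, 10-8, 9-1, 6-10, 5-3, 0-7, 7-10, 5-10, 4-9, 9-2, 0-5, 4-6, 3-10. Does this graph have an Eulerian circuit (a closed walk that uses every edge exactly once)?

Degrees: 0:2, 1:2, 2:3, 3:2, 4:3, 5:4, 6:2, 7:2, 8:2, 9:4, 10:6
Vertices with odd degree: 2, 4. An Eulerian circuit requires all degrees even.

No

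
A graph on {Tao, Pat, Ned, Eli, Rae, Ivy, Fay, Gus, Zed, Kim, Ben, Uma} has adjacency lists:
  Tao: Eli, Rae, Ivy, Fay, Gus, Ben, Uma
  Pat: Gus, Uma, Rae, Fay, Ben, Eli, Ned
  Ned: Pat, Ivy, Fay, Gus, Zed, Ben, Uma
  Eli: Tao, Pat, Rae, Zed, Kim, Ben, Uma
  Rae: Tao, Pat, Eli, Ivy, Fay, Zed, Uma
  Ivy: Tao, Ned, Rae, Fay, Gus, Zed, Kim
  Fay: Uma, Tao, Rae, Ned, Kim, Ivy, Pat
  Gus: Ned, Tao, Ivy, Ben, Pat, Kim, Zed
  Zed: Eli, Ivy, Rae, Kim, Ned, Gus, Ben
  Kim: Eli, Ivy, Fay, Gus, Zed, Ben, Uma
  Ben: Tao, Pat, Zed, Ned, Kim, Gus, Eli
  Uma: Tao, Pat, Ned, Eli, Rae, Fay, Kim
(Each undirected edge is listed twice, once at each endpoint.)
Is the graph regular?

Degrees: Tao:7, Pat:7, Ned:7, Eli:7, Rae:7, Ivy:7, Fay:7, Gus:7, Zed:7, Kim:7, Ben:7, Uma:7
Every vertex has degree 7, so the graph is 7-regular.

Yes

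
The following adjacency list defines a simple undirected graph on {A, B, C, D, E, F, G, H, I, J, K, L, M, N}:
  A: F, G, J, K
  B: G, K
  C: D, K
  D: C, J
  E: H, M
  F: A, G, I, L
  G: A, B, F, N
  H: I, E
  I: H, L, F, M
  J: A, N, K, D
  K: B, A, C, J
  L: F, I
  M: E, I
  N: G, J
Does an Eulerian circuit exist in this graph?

Degrees: A:4, B:2, C:2, D:2, E:2, F:4, G:4, H:2, I:4, J:4, K:4, L:2, M:2, N:2
All degrees are even and the non-isolated vertices are connected — an Eulerian circuit exists.

Yes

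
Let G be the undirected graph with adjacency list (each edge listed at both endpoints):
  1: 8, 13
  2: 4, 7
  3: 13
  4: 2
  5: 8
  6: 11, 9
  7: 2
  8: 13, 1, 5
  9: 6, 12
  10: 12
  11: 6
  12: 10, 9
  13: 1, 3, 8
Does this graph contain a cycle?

The graph has 13 vertices, 11 edges, and 3 connected components.
Since 11 > 13 - 3, a cycle must exist; for instance 1-13-8-1.

Yes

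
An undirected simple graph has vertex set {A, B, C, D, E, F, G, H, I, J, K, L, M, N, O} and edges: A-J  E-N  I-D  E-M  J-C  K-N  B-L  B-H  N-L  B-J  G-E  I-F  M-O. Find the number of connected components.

Component: {D, F, I}
Component: {A, B, C, E, G, H, J, K, L, M, N, O}

2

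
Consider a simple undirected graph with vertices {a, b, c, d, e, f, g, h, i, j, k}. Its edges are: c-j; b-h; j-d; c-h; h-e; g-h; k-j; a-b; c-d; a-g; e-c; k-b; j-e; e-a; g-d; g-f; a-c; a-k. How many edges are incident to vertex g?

Neighbors of g: a, d, f, h.

4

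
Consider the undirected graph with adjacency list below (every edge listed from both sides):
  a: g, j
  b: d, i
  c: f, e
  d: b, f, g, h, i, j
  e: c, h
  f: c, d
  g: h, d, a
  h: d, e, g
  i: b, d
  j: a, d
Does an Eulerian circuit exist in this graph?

No

Degrees: a:2, b:2, c:2, d:6, e:2, f:2, g:3, h:3, i:2, j:2
g, h have odd degree; an Eulerian circuit needs every degree to be even, so none exists.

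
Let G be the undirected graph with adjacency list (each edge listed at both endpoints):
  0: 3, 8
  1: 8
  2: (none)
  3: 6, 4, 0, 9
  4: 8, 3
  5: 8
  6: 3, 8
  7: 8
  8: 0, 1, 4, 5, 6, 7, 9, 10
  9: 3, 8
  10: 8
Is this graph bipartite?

A valid 2-coloring puts {2, 3, 8} on one side and {0, 1, 4, 5, 6, 7, 9, 10} on the other; every edge crosses between the two sides.

Yes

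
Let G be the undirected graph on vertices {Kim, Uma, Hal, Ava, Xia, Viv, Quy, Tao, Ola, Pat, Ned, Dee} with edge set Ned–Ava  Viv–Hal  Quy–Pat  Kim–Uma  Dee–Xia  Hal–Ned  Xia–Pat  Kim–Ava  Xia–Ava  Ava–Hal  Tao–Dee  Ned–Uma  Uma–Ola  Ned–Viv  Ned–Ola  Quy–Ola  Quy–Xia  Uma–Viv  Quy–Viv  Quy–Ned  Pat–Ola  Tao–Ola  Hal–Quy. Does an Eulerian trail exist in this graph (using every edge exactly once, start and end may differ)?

Degrees: Kim:2, Uma:4, Hal:4, Ava:4, Xia:4, Viv:4, Quy:6, Tao:2, Ola:5, Pat:3, Ned:6, Dee:2
Odd-degree vertices: Ola, Pat (2 total).
With 2 odd-degree vertices and all edges in one connected piece, an Eulerian trail exists (from Ola to Pat).

Yes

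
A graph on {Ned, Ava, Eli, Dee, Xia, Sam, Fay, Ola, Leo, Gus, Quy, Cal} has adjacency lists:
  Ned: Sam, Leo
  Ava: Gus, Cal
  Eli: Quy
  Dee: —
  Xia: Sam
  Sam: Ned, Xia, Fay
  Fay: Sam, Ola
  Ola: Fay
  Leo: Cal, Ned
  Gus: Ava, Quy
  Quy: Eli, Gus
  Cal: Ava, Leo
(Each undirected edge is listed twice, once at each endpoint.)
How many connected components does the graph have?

2

Component: {Dee}
Component: {Ned, Ava, Eli, Xia, Sam, Fay, Ola, Leo, Gus, Quy, Cal}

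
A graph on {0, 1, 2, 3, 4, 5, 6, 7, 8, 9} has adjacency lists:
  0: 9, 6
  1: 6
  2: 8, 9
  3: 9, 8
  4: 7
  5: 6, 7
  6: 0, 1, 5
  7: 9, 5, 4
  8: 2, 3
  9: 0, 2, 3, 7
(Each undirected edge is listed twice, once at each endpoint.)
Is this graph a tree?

No

The graph has 10 vertices and 11 edges.
Connected but with 11 > 9 edges, so it has a cycle and is not a tree.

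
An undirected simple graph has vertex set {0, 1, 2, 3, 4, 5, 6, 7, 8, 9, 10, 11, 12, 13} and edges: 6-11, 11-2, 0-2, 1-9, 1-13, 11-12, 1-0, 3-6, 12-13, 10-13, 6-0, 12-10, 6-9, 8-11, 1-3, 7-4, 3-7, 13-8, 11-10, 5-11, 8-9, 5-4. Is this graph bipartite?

No

12-10-13-12 is an odd cycle (length 3), and a bipartite graph can contain only even cycles.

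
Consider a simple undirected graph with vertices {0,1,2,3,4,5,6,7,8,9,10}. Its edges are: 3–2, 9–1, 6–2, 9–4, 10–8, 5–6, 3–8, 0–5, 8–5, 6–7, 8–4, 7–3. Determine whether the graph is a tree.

|V| = 11, |E| = 12.
Connected but with 12 > 10 edges, so it has a cycle and is not a tree.

No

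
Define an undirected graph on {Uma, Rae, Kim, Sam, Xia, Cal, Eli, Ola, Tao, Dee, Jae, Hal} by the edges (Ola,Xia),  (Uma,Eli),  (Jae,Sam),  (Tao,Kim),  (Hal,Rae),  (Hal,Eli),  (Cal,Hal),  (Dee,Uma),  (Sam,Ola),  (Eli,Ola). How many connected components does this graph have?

2

Component: {Kim, Tao}
Component: {Uma, Rae, Sam, Xia, Cal, Eli, Ola, Dee, Jae, Hal}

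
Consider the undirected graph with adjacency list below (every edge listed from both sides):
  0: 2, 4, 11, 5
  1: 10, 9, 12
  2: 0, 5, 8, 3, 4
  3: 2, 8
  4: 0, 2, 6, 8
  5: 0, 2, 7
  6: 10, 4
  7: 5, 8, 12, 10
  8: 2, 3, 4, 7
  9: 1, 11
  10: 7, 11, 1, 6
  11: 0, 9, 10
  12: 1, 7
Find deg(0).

4

Neighbors of 0: 2, 4, 5, 11.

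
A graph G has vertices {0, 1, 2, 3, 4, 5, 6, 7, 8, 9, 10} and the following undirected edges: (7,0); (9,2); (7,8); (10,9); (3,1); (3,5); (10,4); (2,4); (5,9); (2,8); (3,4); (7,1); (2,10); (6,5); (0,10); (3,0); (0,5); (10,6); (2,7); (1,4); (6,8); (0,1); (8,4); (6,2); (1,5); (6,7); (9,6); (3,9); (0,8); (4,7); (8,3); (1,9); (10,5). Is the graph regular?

Degrees: 0:6, 1:6, 2:6, 3:6, 4:6, 5:6, 6:6, 7:6, 8:6, 9:6, 10:6
All degrees equal 6; the graph is regular.

Yes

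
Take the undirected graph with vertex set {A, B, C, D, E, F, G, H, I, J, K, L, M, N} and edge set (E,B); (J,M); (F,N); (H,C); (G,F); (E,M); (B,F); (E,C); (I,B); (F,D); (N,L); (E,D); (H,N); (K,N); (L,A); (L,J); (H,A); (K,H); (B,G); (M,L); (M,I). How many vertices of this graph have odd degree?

0

Degrees: A:2, B:4, C:2, D:2, E:4, F:4, G:2, H:4, I:2, J:2, K:2, L:4, M:4, N:4
Odd-degree vertices: none.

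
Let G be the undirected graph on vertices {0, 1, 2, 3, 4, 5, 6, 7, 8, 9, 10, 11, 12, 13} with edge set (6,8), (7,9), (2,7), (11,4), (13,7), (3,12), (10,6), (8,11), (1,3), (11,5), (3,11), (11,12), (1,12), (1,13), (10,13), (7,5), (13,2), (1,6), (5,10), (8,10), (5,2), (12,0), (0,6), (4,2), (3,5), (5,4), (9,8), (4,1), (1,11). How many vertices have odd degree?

0

Degrees: 0:2, 1:6, 2:4, 3:4, 4:4, 5:6, 6:4, 7:4, 8:4, 9:2, 10:4, 11:6, 12:4, 13:4
Odd-degree vertices: none.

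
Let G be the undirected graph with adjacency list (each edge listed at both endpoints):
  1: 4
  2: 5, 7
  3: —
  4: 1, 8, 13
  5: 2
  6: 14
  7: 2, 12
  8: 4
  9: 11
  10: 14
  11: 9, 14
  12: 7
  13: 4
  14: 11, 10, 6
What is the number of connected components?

4

Component: {3}
Component: {1, 4, 8, 13}
Component: {2, 5, 7, 12}
Component: {6, 9, 10, 11, 14}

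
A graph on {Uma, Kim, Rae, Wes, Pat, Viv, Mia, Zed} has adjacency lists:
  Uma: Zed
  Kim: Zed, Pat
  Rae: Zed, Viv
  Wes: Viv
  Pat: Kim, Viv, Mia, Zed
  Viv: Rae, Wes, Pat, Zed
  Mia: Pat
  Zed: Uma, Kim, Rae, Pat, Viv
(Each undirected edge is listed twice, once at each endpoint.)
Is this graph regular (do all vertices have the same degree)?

Degrees: Uma:1, Kim:2, Rae:2, Wes:1, Pat:4, Viv:4, Mia:1, Zed:5
Degrees are not all equal (e.g. deg(Uma)=1 but deg(Zed)=5); not regular.

No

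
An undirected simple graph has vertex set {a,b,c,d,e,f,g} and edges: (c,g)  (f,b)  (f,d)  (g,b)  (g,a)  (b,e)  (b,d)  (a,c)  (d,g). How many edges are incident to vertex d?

Neighbors of d: b, f, g.

3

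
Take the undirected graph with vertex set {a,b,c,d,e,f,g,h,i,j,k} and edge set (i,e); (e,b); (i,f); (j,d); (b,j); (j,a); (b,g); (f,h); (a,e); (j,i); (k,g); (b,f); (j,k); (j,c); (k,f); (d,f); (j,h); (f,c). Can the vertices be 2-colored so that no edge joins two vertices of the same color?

A valid 2-coloring puts {e, f, g, j} on one side and {a, b, c, d, h, i, k} on the other; every edge crosses between the two sides.

Yes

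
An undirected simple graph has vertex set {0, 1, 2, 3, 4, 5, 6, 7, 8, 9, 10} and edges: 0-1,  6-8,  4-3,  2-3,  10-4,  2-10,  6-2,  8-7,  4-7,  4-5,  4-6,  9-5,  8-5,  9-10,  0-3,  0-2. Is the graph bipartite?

2-0-3-2 is an odd cycle (length 3), and a bipartite graph can contain only even cycles.

No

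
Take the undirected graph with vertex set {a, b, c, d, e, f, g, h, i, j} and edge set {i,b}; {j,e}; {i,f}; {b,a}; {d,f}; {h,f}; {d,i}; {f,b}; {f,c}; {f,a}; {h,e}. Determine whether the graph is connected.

No

Component: {g}
Component: {a, b, c, d, e, f, h, i, j}
No edge joins these 2 groups, so the graph is disconnected.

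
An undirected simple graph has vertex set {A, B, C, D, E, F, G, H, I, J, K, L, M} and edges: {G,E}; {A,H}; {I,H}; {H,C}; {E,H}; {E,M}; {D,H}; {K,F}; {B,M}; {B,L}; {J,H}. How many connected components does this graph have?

2

Component: {F, K}
Component: {A, B, C, D, E, G, H, I, J, L, M}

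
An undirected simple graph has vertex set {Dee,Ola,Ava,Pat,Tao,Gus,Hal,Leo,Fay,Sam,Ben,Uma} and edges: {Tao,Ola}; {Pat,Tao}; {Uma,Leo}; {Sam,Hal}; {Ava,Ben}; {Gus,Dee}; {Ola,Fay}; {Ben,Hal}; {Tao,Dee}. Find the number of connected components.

Component: {Leo, Uma}
Component: {Ava, Hal, Sam, Ben}
Component: {Dee, Ola, Pat, Tao, Gus, Fay}

3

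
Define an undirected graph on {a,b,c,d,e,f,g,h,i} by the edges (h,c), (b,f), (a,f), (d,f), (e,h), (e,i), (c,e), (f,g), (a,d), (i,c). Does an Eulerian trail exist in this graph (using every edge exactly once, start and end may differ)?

Degrees: a:2, b:1, c:3, d:2, e:3, f:4, g:1, h:2, i:2
Odd-degree vertices: b, c, e, g (4 total).
An Eulerian trail requires 0 or 2 odd-degree vertices; here there are 4.

No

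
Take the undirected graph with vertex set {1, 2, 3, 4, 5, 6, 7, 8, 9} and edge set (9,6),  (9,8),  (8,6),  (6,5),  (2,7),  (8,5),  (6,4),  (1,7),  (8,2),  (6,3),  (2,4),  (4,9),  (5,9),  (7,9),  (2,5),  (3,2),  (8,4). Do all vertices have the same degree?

No

Degrees: 1:1, 2:5, 3:2, 4:4, 5:4, 6:5, 7:3, 8:5, 9:5
Vertex 1 has degree 1 while 2 has degree 5, so the graph is not regular.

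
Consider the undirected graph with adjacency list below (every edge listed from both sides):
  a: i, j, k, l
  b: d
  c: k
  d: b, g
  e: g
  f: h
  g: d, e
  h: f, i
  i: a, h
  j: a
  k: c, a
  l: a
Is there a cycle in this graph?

No

|V| = 12, |E| = 10, number of components = 2.
A forest on 12 vertices with 2 components has exactly 10 edges, which matches — so no cycle.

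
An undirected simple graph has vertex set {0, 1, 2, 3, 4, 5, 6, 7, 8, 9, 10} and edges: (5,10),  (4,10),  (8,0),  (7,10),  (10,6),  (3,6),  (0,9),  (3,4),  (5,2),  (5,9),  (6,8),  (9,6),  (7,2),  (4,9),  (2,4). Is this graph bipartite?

Yes

Partition the vertices as {1, 2, 3, 8, 9, 10} vs {0, 4, 5, 6, 7}. Each listed edge has one endpoint in each part, so the graph is bipartite.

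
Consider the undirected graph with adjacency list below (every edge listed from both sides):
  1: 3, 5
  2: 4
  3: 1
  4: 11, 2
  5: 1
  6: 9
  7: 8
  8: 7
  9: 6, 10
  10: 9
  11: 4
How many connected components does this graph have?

Component: {7, 8}
Component: {1, 3, 5}
Component: {2, 4, 11}
Component: {6, 9, 10}

4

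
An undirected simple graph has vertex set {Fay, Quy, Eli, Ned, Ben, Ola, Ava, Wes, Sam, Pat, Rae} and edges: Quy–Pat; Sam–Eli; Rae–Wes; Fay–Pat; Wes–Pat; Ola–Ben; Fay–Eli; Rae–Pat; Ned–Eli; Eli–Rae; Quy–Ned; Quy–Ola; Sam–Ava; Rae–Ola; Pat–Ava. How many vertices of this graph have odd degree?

4

Degrees: Fay:2, Quy:3, Eli:4, Ned:2, Ben:1, Ola:3, Ava:2, Wes:2, Sam:2, Pat:5, Rae:4
Odd-degree vertices: Quy, Ben, Ola, Pat.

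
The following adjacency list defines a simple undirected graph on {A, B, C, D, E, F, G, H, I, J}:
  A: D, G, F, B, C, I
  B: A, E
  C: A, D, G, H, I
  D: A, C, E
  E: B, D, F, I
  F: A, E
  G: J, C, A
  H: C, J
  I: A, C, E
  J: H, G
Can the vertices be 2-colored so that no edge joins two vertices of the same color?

The cycle A-C-G-A has length 3, which is odd, so the graph is not bipartite.

No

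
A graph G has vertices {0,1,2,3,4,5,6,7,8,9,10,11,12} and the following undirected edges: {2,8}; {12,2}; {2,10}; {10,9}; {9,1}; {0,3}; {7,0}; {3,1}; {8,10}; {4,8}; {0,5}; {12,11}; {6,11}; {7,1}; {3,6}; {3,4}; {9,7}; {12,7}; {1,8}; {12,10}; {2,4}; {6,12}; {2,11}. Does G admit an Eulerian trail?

Degrees: 0:3, 1:4, 2:5, 3:4, 4:3, 5:1, 6:3, 7:4, 8:4, 9:3, 10:4, 11:3, 12:5
Odd-degree vertices: 0, 2, 4, 5, 6, 9, 11, 12 (8 total).
An Eulerian trail requires 0 or 2 odd-degree vertices; here there are 8.

No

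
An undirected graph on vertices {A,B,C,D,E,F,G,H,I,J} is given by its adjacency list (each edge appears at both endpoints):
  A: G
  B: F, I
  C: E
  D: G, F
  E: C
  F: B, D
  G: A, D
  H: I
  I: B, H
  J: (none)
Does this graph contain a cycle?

No

|V| = 10, |E| = 7, number of components = 3.
A forest on 10 vertices with 3 components has exactly 7 edges, which matches — so no cycle.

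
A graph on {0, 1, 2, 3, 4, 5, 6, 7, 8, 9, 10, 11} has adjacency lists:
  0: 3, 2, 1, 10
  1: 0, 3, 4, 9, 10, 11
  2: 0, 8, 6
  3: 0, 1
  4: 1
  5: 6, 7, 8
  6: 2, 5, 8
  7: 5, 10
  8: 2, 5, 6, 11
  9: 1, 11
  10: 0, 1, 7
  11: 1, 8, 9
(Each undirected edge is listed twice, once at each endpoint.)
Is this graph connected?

Starting from 0 and exploring outward reaches every vertex (0, 2, 3, 1, 10, 8, 6, 9, 4, 11, 7, 5); the graph is connected.

Yes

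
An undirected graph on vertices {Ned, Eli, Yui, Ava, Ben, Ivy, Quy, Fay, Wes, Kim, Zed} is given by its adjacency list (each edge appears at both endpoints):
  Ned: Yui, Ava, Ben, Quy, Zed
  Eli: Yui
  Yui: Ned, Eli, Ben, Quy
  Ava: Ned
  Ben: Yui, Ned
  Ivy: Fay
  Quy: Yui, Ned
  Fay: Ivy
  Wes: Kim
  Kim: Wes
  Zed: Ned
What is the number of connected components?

3

Component: {Ivy, Fay}
Component: {Wes, Kim}
Component: {Ned, Eli, Yui, Ava, Ben, Quy, Zed}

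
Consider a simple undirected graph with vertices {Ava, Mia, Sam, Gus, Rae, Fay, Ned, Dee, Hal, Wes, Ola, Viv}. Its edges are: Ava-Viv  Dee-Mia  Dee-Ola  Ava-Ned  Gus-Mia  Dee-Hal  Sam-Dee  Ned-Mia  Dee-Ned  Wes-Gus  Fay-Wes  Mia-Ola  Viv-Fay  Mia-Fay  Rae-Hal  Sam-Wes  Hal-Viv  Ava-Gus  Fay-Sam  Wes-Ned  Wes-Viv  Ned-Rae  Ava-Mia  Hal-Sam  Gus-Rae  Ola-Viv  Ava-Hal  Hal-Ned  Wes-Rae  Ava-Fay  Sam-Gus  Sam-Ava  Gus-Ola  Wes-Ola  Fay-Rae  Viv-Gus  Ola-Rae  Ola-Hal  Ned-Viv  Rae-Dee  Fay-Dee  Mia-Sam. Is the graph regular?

Yes

Degrees: Ava:7, Mia:7, Sam:7, Gus:7, Rae:7, Fay:7, Ned:7, Dee:7, Hal:7, Wes:7, Ola:7, Viv:7
All degrees equal 7; the graph is regular.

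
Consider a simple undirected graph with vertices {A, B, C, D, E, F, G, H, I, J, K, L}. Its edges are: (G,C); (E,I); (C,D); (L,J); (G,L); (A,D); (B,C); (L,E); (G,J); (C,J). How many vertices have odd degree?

Degrees: A:1, B:1, C:4, D:2, E:2, F:0, G:3, H:0, I:1, J:3, K:0, L:3
Odd-degree vertices: A, B, G, I, J, L.

6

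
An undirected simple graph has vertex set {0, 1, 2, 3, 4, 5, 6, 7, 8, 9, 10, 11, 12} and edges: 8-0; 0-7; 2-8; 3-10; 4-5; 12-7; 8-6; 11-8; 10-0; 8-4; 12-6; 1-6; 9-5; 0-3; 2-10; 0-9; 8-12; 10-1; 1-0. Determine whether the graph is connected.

A breadth-first search from 0 visits 0, 8, 3, 1, 9, 10, 7, 4, 12, 2, 11, 6, 5 — all 13 vertices — so the graph is connected.

Yes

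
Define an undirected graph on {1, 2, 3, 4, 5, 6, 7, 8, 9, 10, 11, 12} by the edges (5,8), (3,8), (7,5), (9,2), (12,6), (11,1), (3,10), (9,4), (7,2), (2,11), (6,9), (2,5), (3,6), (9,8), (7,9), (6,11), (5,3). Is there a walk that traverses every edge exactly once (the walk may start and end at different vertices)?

Degrees: 1:1, 2:4, 3:4, 4:1, 5:4, 6:4, 7:3, 8:3, 9:5, 10:1, 11:3, 12:1
Odd-degree vertices: 1, 4, 7, 8, 9, 10, 11, 12 (8 total).
With 8 odd-degree vertices (more than two), no single trail can use every edge.

No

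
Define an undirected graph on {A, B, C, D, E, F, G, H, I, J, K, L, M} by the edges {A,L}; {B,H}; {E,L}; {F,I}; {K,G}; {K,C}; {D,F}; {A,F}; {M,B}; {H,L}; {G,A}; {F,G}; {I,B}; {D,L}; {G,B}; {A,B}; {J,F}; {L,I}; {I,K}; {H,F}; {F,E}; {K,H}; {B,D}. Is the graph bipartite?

A-G-B-A is an odd cycle (length 3), and a bipartite graph can contain only even cycles.

No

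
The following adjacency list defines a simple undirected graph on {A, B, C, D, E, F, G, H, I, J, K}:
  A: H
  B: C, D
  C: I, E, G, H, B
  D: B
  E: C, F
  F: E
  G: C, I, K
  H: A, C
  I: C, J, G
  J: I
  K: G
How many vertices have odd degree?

8

Degrees: A:1, B:2, C:5, D:1, E:2, F:1, G:3, H:2, I:3, J:1, K:1
Odd-degree vertices: A, C, D, F, G, I, J, K.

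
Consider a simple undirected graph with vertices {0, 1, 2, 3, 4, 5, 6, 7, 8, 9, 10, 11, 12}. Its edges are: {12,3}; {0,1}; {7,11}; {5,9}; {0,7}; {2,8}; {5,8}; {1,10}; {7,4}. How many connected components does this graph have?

Component: {6}
Component: {3, 12}
Component: {2, 5, 8, 9}
Component: {0, 1, 4, 7, 10, 11}

4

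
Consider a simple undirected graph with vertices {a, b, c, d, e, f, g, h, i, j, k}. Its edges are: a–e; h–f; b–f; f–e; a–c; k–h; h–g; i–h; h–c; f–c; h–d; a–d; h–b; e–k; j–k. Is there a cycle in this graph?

|V| = 11, |E| = 15, number of components = 1.
One cycle is a-d-h-c-a.

Yes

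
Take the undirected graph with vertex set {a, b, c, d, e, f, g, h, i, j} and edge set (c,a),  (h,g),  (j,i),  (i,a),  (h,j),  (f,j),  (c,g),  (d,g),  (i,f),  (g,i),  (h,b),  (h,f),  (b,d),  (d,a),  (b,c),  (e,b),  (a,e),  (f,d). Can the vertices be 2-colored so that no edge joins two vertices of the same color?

i-f-j-i is an odd cycle (length 3), and a bipartite graph can contain only even cycles.

No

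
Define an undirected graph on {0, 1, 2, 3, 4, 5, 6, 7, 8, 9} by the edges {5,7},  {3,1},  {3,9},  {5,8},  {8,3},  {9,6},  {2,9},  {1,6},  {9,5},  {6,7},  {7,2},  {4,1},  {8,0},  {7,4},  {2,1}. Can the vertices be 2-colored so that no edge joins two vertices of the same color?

Yes

A valid 2-coloring puts {1, 7, 8, 9} on one side and {0, 2, 3, 4, 5, 6} on the other; every edge crosses between the two sides.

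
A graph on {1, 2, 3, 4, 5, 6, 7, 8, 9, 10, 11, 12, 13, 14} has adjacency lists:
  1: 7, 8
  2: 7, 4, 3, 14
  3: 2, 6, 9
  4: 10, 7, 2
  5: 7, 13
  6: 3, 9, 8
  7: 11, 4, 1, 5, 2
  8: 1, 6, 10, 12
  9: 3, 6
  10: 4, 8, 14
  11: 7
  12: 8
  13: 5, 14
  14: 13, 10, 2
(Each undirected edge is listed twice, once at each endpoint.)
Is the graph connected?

Yes

Starting from 1 and exploring outward reaches every vertex (1, 8, 7, 10, 12, 6, 5, 4, 11, 2, 14, 3, 9, 13); the graph is connected.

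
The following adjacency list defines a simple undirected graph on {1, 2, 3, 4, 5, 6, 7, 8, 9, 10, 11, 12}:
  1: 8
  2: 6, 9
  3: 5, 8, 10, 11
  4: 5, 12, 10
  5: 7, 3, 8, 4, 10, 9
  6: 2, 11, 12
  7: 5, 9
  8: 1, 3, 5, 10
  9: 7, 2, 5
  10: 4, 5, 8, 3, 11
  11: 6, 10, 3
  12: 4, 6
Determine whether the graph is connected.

Yes

Starting from 1 and exploring outward reaches every vertex (1, 8, 5, 10, 3, 4, 9, 7, 11, 12, 2, 6); the graph is connected.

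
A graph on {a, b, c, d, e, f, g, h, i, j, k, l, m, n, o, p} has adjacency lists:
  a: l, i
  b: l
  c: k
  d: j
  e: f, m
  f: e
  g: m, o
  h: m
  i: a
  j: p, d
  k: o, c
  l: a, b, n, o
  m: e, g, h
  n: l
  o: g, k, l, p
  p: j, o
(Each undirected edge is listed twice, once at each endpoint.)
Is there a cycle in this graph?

|V| = 16, |E| = 15, number of components = 1.
A forest on 16 vertices with 1 component has exactly 15 edges, which matches — so no cycle.

No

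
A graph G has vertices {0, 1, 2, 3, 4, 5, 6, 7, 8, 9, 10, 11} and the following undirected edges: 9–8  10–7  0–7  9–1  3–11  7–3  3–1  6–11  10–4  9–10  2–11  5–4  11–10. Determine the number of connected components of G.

Component: {0, 1, 2, 3, 4, 5, 6, 7, 8, 9, 10, 11}

1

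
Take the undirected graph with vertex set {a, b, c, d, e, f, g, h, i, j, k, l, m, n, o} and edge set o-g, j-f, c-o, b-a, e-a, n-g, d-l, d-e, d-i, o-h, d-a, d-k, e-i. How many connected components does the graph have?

4

Component: {m}
Component: {f, j}
Component: {c, g, h, n, o}
Component: {a, b, d, e, i, k, l}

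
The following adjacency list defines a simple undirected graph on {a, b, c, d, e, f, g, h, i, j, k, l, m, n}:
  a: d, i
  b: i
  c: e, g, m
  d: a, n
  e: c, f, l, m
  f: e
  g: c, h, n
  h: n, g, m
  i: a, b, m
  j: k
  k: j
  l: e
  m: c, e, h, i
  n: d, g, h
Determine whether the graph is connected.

No

Component: {j, k}
Component: {a, b, c, d, e, f, g, h, i, l, m, n}
No edge joins these 2 groups, so the graph is disconnected.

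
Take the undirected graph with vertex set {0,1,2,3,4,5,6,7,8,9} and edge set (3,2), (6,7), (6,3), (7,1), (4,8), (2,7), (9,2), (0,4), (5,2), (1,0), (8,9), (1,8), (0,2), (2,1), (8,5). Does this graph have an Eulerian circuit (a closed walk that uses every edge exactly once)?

No

Degrees: 0:3, 1:4, 2:6, 3:2, 4:2, 5:2, 6:2, 7:3, 8:4, 9:2
Vertices with odd degree: 0, 7. An Eulerian circuit requires all degrees even.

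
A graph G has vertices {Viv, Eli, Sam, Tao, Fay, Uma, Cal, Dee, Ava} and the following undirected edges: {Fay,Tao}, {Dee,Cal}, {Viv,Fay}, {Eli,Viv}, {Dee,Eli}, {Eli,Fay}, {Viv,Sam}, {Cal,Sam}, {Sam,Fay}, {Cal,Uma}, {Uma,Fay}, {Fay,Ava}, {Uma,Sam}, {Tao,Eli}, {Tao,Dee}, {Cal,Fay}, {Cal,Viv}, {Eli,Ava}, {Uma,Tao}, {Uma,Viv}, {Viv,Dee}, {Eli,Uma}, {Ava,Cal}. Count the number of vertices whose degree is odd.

2

Degrees: Viv:6, Eli:6, Sam:4, Tao:4, Fay:7, Uma:6, Cal:6, Dee:4, Ava:3
Odd-degree vertices: Fay, Ava.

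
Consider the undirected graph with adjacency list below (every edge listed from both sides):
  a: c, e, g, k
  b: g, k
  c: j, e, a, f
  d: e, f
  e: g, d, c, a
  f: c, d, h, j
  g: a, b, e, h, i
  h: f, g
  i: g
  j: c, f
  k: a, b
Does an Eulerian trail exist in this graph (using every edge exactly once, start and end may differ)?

Yes

Degrees: a:4, b:2, c:4, d:2, e:4, f:4, g:5, h:2, i:1, j:2, k:2
Odd-degree vertices: g, i (2 total).
With 2 odd-degree vertices and all edges in one connected piece, an Eulerian trail exists (from g to i).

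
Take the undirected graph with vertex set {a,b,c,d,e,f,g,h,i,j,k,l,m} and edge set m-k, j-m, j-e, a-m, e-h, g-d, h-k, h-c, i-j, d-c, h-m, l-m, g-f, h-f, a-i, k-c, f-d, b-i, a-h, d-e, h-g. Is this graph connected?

A breadth-first search from a visits a, m, i, h, j, l, k, b, e, f, g, c, d — all 13 vertices — so the graph is connected.

Yes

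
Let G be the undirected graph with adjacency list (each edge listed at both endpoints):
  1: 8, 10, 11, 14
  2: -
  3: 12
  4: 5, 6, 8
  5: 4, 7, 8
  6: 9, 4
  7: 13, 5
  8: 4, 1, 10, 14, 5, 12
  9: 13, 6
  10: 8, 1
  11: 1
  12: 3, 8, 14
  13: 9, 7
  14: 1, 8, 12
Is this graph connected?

No

Component: {2}
Component: {1, 3, 4, 5, 6, 7, 8, 9, 10, 11, 12, 13, 14}
No edge joins these 2 groups, so the graph is disconnected.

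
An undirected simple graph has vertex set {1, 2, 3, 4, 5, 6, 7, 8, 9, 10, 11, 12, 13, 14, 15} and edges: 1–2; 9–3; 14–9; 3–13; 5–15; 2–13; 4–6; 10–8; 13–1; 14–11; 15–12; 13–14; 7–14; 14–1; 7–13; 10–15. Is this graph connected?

No

Component: {4, 6}
Component: {5, 8, 10, 12, 15}
Component: {1, 2, 3, 7, 9, 11, 13, 14}
There are 3 separate components, so the graph is not connected.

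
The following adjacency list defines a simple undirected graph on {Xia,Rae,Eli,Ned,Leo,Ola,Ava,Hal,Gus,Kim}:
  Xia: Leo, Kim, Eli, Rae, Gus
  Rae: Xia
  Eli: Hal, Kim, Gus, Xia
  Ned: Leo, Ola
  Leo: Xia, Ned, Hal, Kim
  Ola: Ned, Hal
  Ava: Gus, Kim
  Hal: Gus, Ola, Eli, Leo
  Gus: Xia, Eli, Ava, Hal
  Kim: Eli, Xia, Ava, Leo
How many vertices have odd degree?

2

Degrees: Xia:5, Rae:1, Eli:4, Ned:2, Leo:4, Ola:2, Ava:2, Hal:4, Gus:4, Kim:4
Odd-degree vertices: Xia, Rae.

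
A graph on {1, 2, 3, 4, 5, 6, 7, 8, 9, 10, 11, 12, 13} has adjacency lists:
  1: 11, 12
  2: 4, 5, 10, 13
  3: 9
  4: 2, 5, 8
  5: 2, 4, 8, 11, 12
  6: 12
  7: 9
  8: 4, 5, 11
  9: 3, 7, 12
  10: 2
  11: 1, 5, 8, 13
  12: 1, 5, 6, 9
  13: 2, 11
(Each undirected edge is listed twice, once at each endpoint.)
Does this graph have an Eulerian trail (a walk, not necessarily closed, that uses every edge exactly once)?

Degrees: 1:2, 2:4, 3:1, 4:3, 5:5, 6:1, 7:1, 8:3, 9:3, 10:1, 11:4, 12:4, 13:2
Odd-degree vertices: 3, 4, 5, 6, 7, 8, 9, 10 (8 total).
An Eulerian trail requires 0 or 2 odd-degree vertices; here there are 8.

No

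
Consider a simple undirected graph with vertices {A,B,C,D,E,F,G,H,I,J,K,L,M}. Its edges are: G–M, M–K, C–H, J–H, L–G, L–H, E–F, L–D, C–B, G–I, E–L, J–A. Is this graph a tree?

The graph has 13 vertices and 12 edges.
It is connected with exactly 12 edges, hence acyclic — it is a tree.

Yes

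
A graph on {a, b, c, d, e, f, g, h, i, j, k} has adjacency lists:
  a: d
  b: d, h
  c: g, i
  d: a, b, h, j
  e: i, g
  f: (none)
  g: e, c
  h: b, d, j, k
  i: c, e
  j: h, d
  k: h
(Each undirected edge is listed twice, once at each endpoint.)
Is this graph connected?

Component: {f}
Component: {c, e, g, i}
Component: {a, b, d, h, j, k}
There are 3 separate components, so the graph is not connected.

No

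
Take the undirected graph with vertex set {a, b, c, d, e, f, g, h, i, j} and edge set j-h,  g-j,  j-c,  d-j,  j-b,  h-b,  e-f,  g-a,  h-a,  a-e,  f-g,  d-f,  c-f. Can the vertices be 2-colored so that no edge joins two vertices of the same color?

No

h-b-j-h is an odd cycle (length 3), and a bipartite graph can contain only even cycles.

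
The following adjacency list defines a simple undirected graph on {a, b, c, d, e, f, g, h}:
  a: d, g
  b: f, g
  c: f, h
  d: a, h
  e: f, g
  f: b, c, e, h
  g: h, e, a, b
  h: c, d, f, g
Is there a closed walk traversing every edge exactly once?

Yes

Degrees: a:2, b:2, c:2, d:2, e:2, f:4, g:4, h:4
Every vertex has even degree and the edges form a single connected piece, so an Eulerian circuit exists.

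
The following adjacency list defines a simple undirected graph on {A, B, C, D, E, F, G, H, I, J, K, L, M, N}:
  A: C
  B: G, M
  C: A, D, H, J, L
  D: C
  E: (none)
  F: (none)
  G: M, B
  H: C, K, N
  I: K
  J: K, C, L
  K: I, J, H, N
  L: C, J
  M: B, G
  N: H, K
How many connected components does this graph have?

Component: {E}
Component: {F}
Component: {B, G, M}
Component: {A, C, D, H, I, J, K, L, N}

4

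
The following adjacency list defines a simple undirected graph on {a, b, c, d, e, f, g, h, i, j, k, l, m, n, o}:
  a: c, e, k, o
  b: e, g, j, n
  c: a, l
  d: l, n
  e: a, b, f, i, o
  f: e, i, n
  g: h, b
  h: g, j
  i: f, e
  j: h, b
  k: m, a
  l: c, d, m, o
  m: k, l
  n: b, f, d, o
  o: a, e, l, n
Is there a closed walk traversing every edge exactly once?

Degrees: a:4, b:4, c:2, d:2, e:5, f:3, g:2, h:2, i:2, j:2, k:2, l:4, m:2, n:4, o:4
e, f have odd degree; an Eulerian circuit needs every degree to be even, so none exists.

No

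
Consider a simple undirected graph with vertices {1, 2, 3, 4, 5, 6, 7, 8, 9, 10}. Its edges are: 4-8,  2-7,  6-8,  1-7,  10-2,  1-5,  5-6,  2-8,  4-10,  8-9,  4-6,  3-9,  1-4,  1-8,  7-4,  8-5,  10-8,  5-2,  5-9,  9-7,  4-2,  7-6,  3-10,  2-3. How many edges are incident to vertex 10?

Neighbors of 10: 2, 3, 4, 8.

4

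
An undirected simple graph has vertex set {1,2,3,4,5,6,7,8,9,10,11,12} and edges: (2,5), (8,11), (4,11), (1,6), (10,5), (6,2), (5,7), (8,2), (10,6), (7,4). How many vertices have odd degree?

Degrees: 1:1, 2:3, 3:0, 4:2, 5:3, 6:3, 7:2, 8:2, 9:0, 10:2, 11:2, 12:0
Odd-degree vertices: 1, 2, 5, 6.

4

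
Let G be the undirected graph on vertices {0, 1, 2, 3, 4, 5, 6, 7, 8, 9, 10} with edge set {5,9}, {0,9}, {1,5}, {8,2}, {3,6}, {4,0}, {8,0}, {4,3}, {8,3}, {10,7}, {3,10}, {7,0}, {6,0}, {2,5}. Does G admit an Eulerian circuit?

Degrees: 0:5, 1:1, 2:2, 3:4, 4:2, 5:3, 6:2, 7:2, 8:3, 9:2, 10:2
0, 1, 5, 8 have odd degree; an Eulerian circuit needs every degree to be even, so none exists.

No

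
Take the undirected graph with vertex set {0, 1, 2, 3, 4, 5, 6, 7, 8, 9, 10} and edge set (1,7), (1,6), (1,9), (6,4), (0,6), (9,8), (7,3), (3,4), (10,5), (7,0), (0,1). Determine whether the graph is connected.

No

Component: {2}
Component: {5, 10}
Component: {0, 1, 3, 4, 6, 7, 8, 9}
There are 3 separate components, so the graph is not connected.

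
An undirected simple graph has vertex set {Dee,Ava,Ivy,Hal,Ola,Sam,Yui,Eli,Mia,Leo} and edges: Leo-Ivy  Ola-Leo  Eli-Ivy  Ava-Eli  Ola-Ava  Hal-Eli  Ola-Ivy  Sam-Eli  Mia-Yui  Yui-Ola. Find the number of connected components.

2

Component: {Dee}
Component: {Ava, Ivy, Hal, Ola, Sam, Yui, Eli, Mia, Leo}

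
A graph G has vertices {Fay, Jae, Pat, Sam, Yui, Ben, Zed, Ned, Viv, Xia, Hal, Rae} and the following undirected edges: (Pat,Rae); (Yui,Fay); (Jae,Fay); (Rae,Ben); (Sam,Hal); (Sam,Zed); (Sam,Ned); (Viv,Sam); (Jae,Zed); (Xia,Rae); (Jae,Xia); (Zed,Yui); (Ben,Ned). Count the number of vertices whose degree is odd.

6

Degrees: Fay:2, Jae:3, Pat:1, Sam:4, Yui:2, Ben:2, Zed:3, Ned:2, Viv:1, Xia:2, Hal:1, Rae:3
Odd-degree vertices: Jae, Pat, Zed, Viv, Hal, Rae.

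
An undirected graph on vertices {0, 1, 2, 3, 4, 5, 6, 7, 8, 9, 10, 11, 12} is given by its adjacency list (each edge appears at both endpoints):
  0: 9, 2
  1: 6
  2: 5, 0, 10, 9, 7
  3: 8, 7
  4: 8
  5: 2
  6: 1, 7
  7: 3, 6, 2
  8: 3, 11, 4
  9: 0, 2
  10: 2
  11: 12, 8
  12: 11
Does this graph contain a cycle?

Yes

The graph has 13 vertices, 13 edges, and 1 connected component.
One cycle is 0-2-9-0.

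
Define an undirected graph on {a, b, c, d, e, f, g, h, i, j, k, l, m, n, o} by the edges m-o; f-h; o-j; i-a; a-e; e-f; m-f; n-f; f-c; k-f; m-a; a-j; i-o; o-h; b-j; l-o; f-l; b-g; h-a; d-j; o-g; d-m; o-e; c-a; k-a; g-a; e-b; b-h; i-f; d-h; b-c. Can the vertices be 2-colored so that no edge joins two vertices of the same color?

Yes

Color {c, e, g, h, i, j, k, l, m, n} black and {a, b, d, f, o} white. No edge joins two same-colored vertices, so the graph is bipartite.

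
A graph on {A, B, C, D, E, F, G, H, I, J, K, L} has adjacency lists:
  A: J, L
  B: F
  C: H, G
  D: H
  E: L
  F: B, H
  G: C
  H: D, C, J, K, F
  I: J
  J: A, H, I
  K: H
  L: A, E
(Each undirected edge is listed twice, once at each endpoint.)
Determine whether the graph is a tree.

|V| = 12, |E| = 11.
It is connected with exactly 11 edges, hence acyclic — it is a tree.

Yes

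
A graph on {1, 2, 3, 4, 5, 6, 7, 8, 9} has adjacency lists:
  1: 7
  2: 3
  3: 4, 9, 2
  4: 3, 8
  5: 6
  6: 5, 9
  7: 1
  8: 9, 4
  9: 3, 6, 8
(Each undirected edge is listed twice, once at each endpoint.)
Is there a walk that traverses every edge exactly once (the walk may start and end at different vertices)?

No

Degrees: 1:1, 2:1, 3:3, 4:2, 5:1, 6:2, 7:1, 8:2, 9:3
Odd-degree vertices: 1, 2, 3, 5, 7, 9 (6 total).
An Eulerian trail requires 0 or 2 odd-degree vertices; here there are 6.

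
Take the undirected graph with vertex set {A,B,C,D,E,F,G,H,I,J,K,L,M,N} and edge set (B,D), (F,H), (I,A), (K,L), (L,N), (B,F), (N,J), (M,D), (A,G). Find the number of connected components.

5

Component: {C}
Component: {E}
Component: {A, G, I}
Component: {J, K, L, N}
Component: {B, D, F, H, M}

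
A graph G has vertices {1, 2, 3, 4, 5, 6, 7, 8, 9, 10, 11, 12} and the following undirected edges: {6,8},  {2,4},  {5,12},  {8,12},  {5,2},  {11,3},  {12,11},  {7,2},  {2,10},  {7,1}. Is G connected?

Component: {9}
Component: {1, 2, 3, 4, 5, 6, 7, 8, 10, 11, 12}
No edge joins these 2 groups, so the graph is disconnected.

No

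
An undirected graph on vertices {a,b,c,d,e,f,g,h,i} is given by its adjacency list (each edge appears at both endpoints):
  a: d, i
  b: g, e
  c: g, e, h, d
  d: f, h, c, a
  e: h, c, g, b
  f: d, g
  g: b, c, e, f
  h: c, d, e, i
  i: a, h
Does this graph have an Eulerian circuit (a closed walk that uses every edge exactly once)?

Yes

Degrees: a:2, b:2, c:4, d:4, e:4, f:2, g:4, h:4, i:2
All degrees are even and the non-isolated vertices are connected — an Eulerian circuit exists.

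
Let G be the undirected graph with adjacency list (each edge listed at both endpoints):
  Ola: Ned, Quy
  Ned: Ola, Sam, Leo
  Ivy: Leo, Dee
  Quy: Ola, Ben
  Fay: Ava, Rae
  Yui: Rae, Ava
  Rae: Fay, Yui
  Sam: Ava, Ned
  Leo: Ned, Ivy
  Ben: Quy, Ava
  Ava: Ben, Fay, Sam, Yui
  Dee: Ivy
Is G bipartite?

Yes

Partition the vertices as {Ned, Ivy, Quy, Rae, Ava} vs {Ola, Fay, Yui, Sam, Leo, Ben, Dee}. Each listed edge has one endpoint in each part, so the graph is bipartite.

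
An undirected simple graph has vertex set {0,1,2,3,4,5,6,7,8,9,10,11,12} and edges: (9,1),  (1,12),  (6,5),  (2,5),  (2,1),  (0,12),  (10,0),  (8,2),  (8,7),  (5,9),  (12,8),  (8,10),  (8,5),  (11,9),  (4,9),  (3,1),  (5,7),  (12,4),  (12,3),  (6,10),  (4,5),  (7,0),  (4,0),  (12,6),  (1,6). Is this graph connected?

Starting from 0 and exploring outward reaches every vertex (0, 12, 7, 10, 4, 1, 8, 6, 3, 5, 9, 2, 11); the graph is connected.

Yes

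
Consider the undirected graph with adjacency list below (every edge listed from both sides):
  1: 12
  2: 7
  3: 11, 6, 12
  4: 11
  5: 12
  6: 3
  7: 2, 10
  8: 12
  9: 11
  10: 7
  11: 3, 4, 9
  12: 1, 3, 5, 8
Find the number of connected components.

2

Component: {2, 7, 10}
Component: {1, 3, 4, 5, 6, 8, 9, 11, 12}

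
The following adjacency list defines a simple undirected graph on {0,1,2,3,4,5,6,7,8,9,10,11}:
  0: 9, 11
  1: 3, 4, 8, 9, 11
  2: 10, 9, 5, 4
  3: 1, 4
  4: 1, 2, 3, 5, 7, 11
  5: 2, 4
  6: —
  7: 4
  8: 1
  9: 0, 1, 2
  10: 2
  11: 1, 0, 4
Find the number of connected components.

Component: {6}
Component: {0, 1, 2, 3, 4, 5, 7, 8, 9, 10, 11}

2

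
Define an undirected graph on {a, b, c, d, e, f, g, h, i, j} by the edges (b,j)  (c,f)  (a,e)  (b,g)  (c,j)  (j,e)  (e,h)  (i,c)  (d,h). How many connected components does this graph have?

1

Component: {a, b, c, d, e, f, g, h, i, j}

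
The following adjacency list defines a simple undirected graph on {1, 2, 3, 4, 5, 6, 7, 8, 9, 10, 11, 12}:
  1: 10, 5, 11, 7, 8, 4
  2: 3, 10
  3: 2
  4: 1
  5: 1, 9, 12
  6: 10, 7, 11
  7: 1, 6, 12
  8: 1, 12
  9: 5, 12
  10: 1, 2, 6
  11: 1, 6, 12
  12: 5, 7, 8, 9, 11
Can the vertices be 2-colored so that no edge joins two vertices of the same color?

No

5-9-12-5 is an odd cycle (length 3), and a bipartite graph can contain only even cycles.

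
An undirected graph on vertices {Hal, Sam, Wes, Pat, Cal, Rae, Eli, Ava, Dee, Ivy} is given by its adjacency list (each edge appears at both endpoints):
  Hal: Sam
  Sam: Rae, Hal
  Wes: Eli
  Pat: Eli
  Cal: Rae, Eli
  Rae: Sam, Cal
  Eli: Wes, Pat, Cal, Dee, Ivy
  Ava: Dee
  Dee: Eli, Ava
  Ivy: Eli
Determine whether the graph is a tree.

The graph has 10 vertices and 9 edges.
Connected and |E| = |V| - 1, which characterizes a tree.

Yes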